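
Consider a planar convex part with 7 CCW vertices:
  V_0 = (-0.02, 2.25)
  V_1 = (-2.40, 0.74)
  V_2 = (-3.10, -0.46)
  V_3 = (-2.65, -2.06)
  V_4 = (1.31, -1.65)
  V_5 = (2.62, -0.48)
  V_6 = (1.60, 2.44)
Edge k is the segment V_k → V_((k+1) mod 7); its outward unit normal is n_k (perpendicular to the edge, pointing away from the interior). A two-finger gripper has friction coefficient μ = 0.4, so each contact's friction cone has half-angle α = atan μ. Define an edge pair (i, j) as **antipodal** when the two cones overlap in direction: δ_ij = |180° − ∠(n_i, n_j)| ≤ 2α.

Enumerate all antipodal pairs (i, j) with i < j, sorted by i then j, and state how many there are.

α = atan 0.4 = 21.80°;  2α = 43.60°
n_0 = (-0.5357, +0.8444)
n_1 = (-0.8638, +0.5039)
n_2 = (-0.9627, -0.2707)
n_3 = (+0.1030, -0.9947)
n_4 = (+0.6661, -0.7458)
n_5 = (+0.9441, +0.3298)
n_6 = (-0.1165, +0.9932)
  (0,1): δ = 152.65°  ·
  (0,2): δ = 106.68°  ·
  (0,3): δ = 26.48°  ✓
  (0,4): δ = 9.38°  ✓
  (0,5): δ = 76.86°  ·
  (0,6): δ = 154.30°  ·
  (1,2): δ = 134.03°  ·
  (1,3): δ = 53.83°  ·
  (1,4): δ = 17.97°  ✓
  (1,5): δ = 49.51°  ·
  (1,6): δ = 126.95°  ·
  (2,3): δ = 99.80°  ·
  (2,4): δ = 63.94°  ·
  (2,5): δ = 3.55°  ✓
  (2,6): δ = 80.98°  ·
  (3,4): δ = 144.14°  ·
  (3,5): δ = 76.66°  ·
  (3,6): δ = 0.78°  ✓
  (4,5): δ = 112.51°  ·
  (4,6): δ = 35.08°  ✓
  (5,6): δ = 102.57°  ·
antipodal pairs: 6

count = 6; pairs: (0,3), (0,4), (1,4), (2,5), (3,6), (4,6)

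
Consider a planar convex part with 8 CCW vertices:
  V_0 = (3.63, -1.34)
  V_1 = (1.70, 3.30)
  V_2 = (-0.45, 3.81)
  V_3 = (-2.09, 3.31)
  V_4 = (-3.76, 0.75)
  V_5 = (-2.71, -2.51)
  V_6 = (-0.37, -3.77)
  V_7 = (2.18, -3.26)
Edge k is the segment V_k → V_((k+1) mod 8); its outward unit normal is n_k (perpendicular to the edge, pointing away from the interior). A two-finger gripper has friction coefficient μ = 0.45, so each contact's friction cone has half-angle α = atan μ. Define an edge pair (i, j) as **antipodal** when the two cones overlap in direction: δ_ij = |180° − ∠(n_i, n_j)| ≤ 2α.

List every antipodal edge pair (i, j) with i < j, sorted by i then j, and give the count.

count = 9; pairs: (0,4), (0,5), (1,5), (1,6), (2,5), (2,6), (2,7), (3,6), (3,7)

α = atan 0.45 = 24.23°;  2α = 48.46°
n_0 = (+0.9233, +0.3841)
n_1 = (+0.2308, +0.9730)
n_2 = (-0.2916, +0.9565)
n_3 = (-0.8375, +0.5464)
n_4 = (-0.9518, -0.3066)
n_5 = (-0.4741, -0.8805)
n_6 = (+0.1961, -0.9806)
n_7 = (+0.7980, -0.6027)
  (0,1): δ = 125.93°  ·
  (0,2): δ = 95.63°  ·
  (0,3): δ = 55.70°  ·
  (0,4): δ = 4.73°  ✓
  (0,5): δ = 39.11°  ✓
  (0,6): δ = 78.73°  ·
  (0,7): δ = 120.35°  ·
  (1,2): δ = 149.70°  ·
  (1,3): δ = 109.77°  ·
  (1,4): δ = 58.80°  ·
  (1,5): δ = 14.96°  ✓
  (1,6): δ = 24.65°  ✓
  (1,7): δ = 66.28°  ·
  (2,3): δ = 140.07°  ·
  (2,4): δ = 89.10°  ·
  (2,5): δ = 45.26°  ✓
  (2,6): δ = 5.65°  ✓
  (2,7): δ = 35.98°  ✓
  (3,4): δ = 129.03°  ·
  (3,5): δ = 85.18°  ·
  (3,6): δ = 45.57°  ✓
  (3,7): δ = 3.94°  ✓
  (4,5): δ = 136.15°  ·
  (4,6): δ = 96.54°  ·
  (4,7): δ = 54.91°  ·
  (5,6): δ = 140.39°  ·
  (5,7): δ = 98.76°  ·
  (6,7): δ = 138.37°  ·
antipodal pairs: 9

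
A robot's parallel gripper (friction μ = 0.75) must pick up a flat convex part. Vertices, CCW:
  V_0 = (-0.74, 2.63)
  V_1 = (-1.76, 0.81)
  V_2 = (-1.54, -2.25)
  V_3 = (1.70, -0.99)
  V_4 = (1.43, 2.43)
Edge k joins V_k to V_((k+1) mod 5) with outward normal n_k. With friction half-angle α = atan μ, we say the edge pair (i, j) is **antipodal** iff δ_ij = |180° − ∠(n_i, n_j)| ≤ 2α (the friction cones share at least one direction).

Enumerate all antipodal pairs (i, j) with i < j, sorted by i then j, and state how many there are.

count = 5; pairs: (0,2), (0,3), (1,2), (1,3), (2,4)

α = atan 0.75 = 36.87°;  2α = 73.74°
n_0 = (-0.8723, +0.4889)
n_1 = (-0.9974, -0.0717)
n_2 = (+0.3624, -0.9320)
n_3 = (+0.9969, +0.0787)
n_4 = (+0.0918, +0.9958)
  (0,1): δ = 146.62°  ·
  (0,2): δ = 39.48°  ✓
  (0,3): δ = 33.78°  ✓
  (0,4): δ = 114.00°  ·
  (1,2): δ = 72.86°  ✓
  (1,3): δ = 0.40°  ✓
  (1,4): δ = 80.62°  ·
  (2,3): δ = 106.74°  ·
  (2,4): δ = 26.52°  ✓
  (3,4): δ = 99.78°  ·
antipodal pairs: 5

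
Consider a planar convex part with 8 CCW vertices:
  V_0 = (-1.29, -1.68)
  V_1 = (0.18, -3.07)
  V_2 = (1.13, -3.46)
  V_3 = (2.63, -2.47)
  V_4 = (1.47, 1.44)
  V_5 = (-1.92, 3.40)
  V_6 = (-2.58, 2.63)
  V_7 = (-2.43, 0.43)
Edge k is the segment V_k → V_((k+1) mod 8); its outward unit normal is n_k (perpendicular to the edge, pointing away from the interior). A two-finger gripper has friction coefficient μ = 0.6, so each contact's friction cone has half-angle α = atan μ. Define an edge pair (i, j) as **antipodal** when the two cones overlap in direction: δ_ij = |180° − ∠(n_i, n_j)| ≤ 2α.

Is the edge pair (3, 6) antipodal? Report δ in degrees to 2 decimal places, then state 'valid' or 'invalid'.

δ = 12.62°, valid

α = atan 0.6 = 30.96°;  2α = 61.93°
edge 3: e_3 = (-1.16, +3.91);  n_3 = (+0.9587, +0.2844)
edge 6: e_6 = (+0.15, -2.20);  n_6 = (-0.9977, -0.0680)
∠(n_3, n_6) = 167.38°
δ = |180° − 167.38°| = 12.62°
12.62° ≤ 2α = 61.93°  →  valid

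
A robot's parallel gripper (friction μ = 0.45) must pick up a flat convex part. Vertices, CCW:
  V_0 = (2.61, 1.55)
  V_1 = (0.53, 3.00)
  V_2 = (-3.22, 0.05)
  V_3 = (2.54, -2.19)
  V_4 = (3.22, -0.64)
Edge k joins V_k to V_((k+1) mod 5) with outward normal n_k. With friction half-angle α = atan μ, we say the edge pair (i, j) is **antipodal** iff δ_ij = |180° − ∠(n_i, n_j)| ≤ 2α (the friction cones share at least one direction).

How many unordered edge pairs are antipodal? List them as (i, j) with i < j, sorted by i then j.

α = atan 0.45 = 24.23°;  2α = 48.46°
n_0 = (+0.5719, +0.8203)
n_1 = (-0.6183, +0.7860)
n_2 = (-0.3624, -0.9320)
n_3 = (+0.9158, -0.4017)
n_4 = (+0.9633, +0.2683)
  (0,1): δ = 106.93°  ·
  (0,2): δ = 13.63°  ✓
  (0,3): δ = 101.19°  ·
  (0,4): δ = 140.45°  ·
  (1,2): δ = 59.44°  ·
  (1,3): δ = 28.12°  ✓
  (1,4): δ = 67.37°  ·
  (2,3): δ = 92.44°  ·
  (2,4): δ = 53.18°  ·
  (3,4): δ = 140.75°  ·
antipodal pairs: 2

count = 2; pairs: (0,2), (1,3)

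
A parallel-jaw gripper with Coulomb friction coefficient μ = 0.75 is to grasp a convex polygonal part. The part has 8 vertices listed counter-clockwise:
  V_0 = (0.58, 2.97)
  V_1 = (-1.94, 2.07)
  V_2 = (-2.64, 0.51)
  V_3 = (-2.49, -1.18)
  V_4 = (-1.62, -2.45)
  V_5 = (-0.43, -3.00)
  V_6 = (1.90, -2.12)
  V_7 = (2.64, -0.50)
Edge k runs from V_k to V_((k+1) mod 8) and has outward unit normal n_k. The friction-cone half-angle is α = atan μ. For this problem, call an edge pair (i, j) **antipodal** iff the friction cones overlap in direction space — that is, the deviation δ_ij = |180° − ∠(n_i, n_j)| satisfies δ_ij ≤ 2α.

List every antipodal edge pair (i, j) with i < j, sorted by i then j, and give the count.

α = atan 0.75 = 36.87°;  2α = 73.74°
n_0 = (-0.3363, +0.9417)
n_1 = (-0.9124, +0.4094)
n_2 = (-0.9961, -0.0884)
n_3 = (-0.8250, -0.5651)
n_4 = (-0.4195, -0.9077)
n_5 = (+0.3533, -0.9355)
n_6 = (+0.9096, -0.4155)
n_7 = (+0.8599, +0.5105)
  (0,1): δ = 133.82°  ·
  (0,2): δ = 104.58°  ·
  (0,3): δ = 75.24°  ·
  (0,4): δ = 44.46°  ✓
  (0,5): δ = 1.04°  ✓
  (0,6): δ = 45.80°  ✓
  (0,7): δ = 101.04°  ·
  (1,2): δ = 150.76°  ·
  (1,3): δ = 121.42°  ·
  (1,4): δ = 90.64°  ·
  (1,5): δ = 45.14°  ✓
  (1,6): δ = 0.38°  ✓
  (1,7): δ = 54.86°  ✓
  (2,3): δ = 150.66°  ·
  (2,4): δ = 119.88°  ·
  (2,5): δ = 74.38°  ·
  (2,6): δ = 29.62°  ✓
  (2,7): δ = 25.62°  ✓
  (3,4): δ = 149.22°  ·
  (3,5): δ = 103.72°  ·
  (3,6): δ = 58.96°  ✓
  (3,7): δ = 3.72°  ✓
  (4,5): δ = 134.50°  ·
  (4,6): δ = 89.74°  ·
  (4,7): δ = 34.50°  ✓
  (5,6): δ = 135.24°  ·
  (5,7): δ = 79.99°  ·
  (6,7): δ = 124.75°  ·
antipodal pairs: 11

count = 11; pairs: (0,4), (0,5), (0,6), (1,5), (1,6), (1,7), (2,6), (2,7), (3,6), (3,7), (4,7)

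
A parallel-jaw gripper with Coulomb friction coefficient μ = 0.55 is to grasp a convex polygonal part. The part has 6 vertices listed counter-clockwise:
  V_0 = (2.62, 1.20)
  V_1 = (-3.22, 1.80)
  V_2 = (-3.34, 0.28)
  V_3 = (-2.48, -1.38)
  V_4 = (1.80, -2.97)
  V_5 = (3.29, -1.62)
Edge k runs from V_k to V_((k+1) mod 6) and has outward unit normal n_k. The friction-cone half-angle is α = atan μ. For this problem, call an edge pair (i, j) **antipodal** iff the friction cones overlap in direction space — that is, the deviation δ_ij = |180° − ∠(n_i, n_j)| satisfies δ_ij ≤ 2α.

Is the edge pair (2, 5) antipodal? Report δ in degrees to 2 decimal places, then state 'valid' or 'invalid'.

δ = 14.02°, valid

α = atan 0.55 = 28.81°;  2α = 57.62°
edge 2: e_2 = (+0.86, -1.66);  n_2 = (-0.8879, -0.4600)
edge 5: e_5 = (-0.67, +2.82);  n_5 = (+0.9729, +0.2312)
∠(n_2, n_5) = 165.98°
δ = |180° − 165.98°| = 14.02°
14.02° ≤ 2α = 57.62°  →  valid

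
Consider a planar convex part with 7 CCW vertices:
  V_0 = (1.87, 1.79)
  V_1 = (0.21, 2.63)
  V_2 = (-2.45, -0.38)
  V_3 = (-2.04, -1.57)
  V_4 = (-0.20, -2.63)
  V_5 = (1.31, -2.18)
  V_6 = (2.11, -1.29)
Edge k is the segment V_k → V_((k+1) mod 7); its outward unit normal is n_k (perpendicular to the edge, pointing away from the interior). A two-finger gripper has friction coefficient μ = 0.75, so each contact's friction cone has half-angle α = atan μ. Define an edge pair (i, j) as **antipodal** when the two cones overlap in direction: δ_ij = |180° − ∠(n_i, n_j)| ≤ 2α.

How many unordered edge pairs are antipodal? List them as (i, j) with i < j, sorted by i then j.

α = atan 0.75 = 36.87°;  2α = 73.74°
n_0 = (+0.4515, +0.8923)
n_1 = (-0.7493, +0.6622)
n_2 = (-0.9455, -0.3257)
n_3 = (-0.4992, -0.8665)
n_4 = (+0.2856, -0.9583)
n_5 = (+0.7437, -0.6685)
n_6 = (+0.9970, +0.0777)
  (0,1): δ = 104.63°  ·
  (0,2): δ = 44.15°  ✓
  (0,3): δ = 3.11°  ✓
  (0,4): δ = 43.44°  ✓
  (0,5): δ = 74.89°  ·
  (0,6): δ = 121.30°  ·
  (1,2): δ = 119.52°  ·
  (1,3): δ = 78.48°  ·
  (1,4): δ = 31.94°  ✓
  (1,5): δ = 0.48°  ✓
  (1,6): δ = 45.92°  ✓
  (2,3): δ = 138.96°  ·
  (2,4): δ = 92.42°  ·
  (2,5): δ = 60.96°  ✓
  (2,6): δ = 14.56°  ✓
  (3,4): δ = 133.46°  ·
  (3,5): δ = 102.01°  ·
  (3,6): δ = 55.60°  ✓
  (4,5): δ = 148.55°  ·
  (4,6): δ = 102.14°  ·
  (5,6): δ = 133.59°  ·
antipodal pairs: 9

count = 9; pairs: (0,2), (0,3), (0,4), (1,4), (1,5), (1,6), (2,5), (2,6), (3,6)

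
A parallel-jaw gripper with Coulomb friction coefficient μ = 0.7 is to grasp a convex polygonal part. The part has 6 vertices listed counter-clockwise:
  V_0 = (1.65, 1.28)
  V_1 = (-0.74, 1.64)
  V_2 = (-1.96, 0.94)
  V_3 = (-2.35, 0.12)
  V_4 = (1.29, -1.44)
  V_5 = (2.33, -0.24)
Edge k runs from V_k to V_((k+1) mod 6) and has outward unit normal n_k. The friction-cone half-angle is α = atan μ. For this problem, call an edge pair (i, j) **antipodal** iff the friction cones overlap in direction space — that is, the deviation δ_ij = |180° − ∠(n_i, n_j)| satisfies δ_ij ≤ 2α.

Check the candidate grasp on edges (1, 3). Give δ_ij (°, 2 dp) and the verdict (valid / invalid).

δ = 53.04°, valid

α = atan 0.7 = 34.99°;  2α = 69.98°
edge 1: e_1 = (-1.22, -0.70);  n_1 = (-0.4977, +0.8674)
edge 3: e_3 = (+3.64, -1.56);  n_3 = (-0.3939, -0.9191)
∠(n_1, n_3) = 126.96°
δ = |180° − 126.96°| = 53.04°
53.04° ≤ 2α = 69.98°  →  valid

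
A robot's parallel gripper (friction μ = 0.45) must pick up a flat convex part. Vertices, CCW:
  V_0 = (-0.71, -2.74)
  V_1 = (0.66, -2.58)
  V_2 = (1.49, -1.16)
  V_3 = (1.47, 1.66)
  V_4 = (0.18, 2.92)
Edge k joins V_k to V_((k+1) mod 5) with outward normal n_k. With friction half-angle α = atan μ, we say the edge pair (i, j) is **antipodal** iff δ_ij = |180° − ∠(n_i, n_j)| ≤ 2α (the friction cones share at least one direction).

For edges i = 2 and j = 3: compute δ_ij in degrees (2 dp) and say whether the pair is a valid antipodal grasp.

δ = 134.73°, invalid

α = atan 0.45 = 24.23°;  2α = 48.46°
edge 2: e_2 = (-0.02, +2.82);  n_2 = (+1.0000, +0.0071)
edge 3: e_3 = (-1.29, +1.26);  n_3 = (+0.6987, +0.7154)
∠(n_2, n_3) = 45.27°
δ = |180° − 45.27°| = 134.73°
134.73° > 2α = 48.46°  →  invalid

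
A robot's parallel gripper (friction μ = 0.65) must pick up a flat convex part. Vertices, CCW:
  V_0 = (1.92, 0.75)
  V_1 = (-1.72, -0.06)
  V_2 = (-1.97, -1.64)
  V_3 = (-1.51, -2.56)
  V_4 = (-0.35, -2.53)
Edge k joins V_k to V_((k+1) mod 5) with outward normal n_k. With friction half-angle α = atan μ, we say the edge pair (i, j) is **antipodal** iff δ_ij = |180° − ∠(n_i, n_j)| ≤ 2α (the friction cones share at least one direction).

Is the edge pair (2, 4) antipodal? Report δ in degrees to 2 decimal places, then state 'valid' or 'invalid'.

α = atan 0.65 = 33.02°;  2α = 66.05°
edge 2: e_2 = (+0.46, -0.92);  n_2 = (-0.8944, -0.4472)
edge 4: e_4 = (+2.27, +3.28);  n_4 = (+0.8223, -0.5691)
∠(n_2, n_4) = 118.75°
δ = |180° − 118.75°| = 61.25°
61.25° ≤ 2α = 66.05°  →  valid

δ = 61.25°, valid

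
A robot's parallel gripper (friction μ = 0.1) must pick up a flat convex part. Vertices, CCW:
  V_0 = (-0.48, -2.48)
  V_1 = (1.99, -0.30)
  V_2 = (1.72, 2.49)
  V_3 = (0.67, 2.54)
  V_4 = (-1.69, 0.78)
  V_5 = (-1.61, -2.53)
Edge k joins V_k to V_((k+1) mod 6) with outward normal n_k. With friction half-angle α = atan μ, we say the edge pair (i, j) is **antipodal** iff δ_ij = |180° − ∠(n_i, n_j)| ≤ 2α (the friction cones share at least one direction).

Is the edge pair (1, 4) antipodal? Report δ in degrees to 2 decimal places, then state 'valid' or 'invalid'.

δ = 4.14°, valid

α = atan 0.1 = 5.71°;  2α = 11.42°
edge 1: e_1 = (-0.27, +2.79);  n_1 = (+0.9954, +0.0963)
edge 4: e_4 = (+0.08, -3.31);  n_4 = (-0.9997, -0.0242)
∠(n_1, n_4) = 175.86°
δ = |180° − 175.86°| = 4.14°
4.14° ≤ 2α = 11.42°  →  valid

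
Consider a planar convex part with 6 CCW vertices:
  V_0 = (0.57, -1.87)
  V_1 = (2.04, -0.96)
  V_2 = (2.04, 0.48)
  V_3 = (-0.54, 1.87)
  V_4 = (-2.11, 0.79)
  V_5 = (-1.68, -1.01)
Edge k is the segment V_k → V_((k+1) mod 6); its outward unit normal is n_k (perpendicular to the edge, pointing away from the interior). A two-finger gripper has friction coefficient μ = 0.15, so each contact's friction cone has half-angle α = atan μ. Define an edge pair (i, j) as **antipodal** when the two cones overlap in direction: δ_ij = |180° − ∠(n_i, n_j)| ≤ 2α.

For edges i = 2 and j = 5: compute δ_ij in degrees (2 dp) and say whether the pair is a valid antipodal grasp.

δ = 7.40°, valid

α = atan 0.15 = 8.53°;  2α = 17.06°
edge 2: e_2 = (-2.58, +1.39);  n_2 = (+0.4743, +0.8804)
edge 5: e_5 = (+2.25, -0.86);  n_5 = (-0.3570, -0.9341)
∠(n_2, n_5) = 172.60°
δ = |180° − 172.60°| = 7.40°
7.40° ≤ 2α = 17.06°  →  valid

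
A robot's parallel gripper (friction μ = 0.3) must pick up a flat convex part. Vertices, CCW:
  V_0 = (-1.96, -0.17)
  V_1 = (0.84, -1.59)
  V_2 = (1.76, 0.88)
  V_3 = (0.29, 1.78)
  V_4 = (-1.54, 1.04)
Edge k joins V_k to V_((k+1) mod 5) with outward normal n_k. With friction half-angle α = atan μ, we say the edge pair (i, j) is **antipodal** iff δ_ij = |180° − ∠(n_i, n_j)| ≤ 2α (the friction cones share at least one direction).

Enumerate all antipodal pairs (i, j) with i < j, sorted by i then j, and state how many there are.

count = 2; pairs: (0,2), (1,4)

α = atan 0.3 = 16.70°;  2α = 33.40°
n_0 = (-0.4523, -0.8919)
n_1 = (+0.9371, -0.3490)
n_2 = (+0.5222, +0.8529)
n_3 = (-0.3749, +0.9271)
n_4 = (-0.9447, +0.3279)
  (0,1): δ = 83.54°  ·
  (0,2): δ = 4.59°  ✓
  (0,3): δ = 48.91°  ·
  (0,4): δ = 97.75°  ·
  (1,2): δ = 101.05°  ·
  (1,3): δ = 47.55°  ·
  (1,4): δ = 1.29°  ✓
  (2,3): δ = 126.51°  ·
  (2,4): δ = 77.67°  ·
  (3,4): δ = 131.16°  ·
antipodal pairs: 2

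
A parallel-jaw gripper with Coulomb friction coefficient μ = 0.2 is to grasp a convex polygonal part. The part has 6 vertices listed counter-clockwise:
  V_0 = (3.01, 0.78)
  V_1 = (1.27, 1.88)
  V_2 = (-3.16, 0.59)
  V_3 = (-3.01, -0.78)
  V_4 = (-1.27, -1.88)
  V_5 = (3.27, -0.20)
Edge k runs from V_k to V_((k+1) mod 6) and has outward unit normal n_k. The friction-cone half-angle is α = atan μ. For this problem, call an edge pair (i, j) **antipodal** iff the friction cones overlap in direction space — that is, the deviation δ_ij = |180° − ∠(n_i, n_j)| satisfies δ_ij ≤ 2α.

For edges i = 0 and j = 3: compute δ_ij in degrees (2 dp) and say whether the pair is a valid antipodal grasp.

α = atan 0.2 = 11.31°;  2α = 22.62°
edge 0: e_0 = (-1.74, +1.10);  n_0 = (+0.5344, +0.8453)
edge 3: e_3 = (+1.74, -1.10);  n_3 = (-0.5344, -0.8453)
∠(n_0, n_3) = 180.00°
δ = |180° − 180.00°| = 0.00°
0.00° ≤ 2α = 22.62°  →  valid

δ = 0.00°, valid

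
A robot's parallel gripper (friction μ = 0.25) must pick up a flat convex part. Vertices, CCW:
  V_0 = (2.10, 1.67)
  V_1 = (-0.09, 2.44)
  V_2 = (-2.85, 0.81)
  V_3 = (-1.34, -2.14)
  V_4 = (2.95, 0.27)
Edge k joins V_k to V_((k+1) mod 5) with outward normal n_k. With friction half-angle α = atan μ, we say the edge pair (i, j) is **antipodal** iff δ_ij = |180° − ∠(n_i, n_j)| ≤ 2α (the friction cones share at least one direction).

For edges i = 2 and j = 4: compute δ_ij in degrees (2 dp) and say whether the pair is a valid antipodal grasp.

δ = 4.16°, valid

α = atan 0.25 = 14.04°;  2α = 28.07°
edge 2: e_2 = (+1.51, -2.95);  n_2 = (-0.8902, -0.4556)
edge 4: e_4 = (-0.85, +1.40);  n_4 = (+0.8548, +0.5190)
∠(n_2, n_4) = 175.84°
δ = |180° − 175.84°| = 4.16°
4.16° ≤ 2α = 28.07°  →  valid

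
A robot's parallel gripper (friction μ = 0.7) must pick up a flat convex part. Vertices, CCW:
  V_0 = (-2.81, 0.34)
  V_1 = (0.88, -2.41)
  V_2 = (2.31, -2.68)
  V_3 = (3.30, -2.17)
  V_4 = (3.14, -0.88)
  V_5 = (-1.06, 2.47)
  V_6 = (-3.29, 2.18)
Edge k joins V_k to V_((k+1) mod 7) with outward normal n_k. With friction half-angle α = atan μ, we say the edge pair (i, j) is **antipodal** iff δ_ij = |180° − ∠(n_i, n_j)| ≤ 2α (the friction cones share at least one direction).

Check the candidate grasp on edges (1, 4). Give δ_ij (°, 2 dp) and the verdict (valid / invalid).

α = atan 0.7 = 34.99°;  2α = 69.98°
edge 1: e_1 = (+1.43, -0.27);  n_1 = (-0.1855, -0.9826)
edge 4: e_4 = (-4.20, +3.35);  n_4 = (+0.6236, +0.7818)
∠(n_1, n_4) = 152.12°
δ = |180° − 152.12°| = 27.88°
27.88° ≤ 2α = 69.98°  →  valid

δ = 27.88°, valid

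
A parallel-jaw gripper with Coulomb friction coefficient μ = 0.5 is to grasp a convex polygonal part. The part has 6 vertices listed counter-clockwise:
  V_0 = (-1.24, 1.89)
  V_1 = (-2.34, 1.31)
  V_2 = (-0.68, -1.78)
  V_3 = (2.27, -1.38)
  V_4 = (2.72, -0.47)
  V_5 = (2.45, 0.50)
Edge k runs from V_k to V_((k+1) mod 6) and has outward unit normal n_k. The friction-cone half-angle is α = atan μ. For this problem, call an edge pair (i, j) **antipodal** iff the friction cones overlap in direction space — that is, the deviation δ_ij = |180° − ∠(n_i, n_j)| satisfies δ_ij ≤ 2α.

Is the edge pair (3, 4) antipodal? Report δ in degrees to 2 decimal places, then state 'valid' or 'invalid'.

α = atan 0.5 = 26.57°;  2α = 53.13°
edge 3: e_3 = (+0.45, +0.91);  n_3 = (+0.8964, -0.4433)
edge 4: e_4 = (-0.27, +0.97);  n_4 = (+0.9634, +0.2682)
∠(n_3, n_4) = 41.87°
δ = |180° − 41.87°| = 138.13°
138.13° > 2α = 53.13°  →  invalid

δ = 138.13°, invalid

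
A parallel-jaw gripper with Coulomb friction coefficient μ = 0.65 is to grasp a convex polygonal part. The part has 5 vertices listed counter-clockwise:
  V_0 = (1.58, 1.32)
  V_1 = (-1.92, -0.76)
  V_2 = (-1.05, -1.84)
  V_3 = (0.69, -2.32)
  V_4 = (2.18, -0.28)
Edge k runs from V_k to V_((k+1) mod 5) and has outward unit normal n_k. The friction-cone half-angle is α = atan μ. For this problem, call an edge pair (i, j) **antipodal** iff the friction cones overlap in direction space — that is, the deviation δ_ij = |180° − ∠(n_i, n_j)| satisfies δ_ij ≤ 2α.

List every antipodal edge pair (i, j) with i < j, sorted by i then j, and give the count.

α = atan 0.65 = 33.02°;  2α = 66.05°
n_0 = (-0.5109, +0.8597)
n_1 = (-0.7788, -0.6273)
n_2 = (-0.2659, -0.9640)
n_3 = (+0.8075, -0.5898)
n_4 = (+0.9363, +0.3511)
  (0,1): δ = 81.87°  ·
  (0,2): δ = 46.14°  ✓
  (0,3): δ = 23.13°  ✓
  (0,4): δ = 79.83°  ·
  (1,2): δ = 144.28°  ·
  (1,3): δ = 75.00°  ·
  (1,4): δ = 18.30°  ✓
  (2,3): δ = 110.72°  ·
  (2,4): δ = 54.02°  ✓
  (3,4): δ = 123.30°  ·
antipodal pairs: 4

count = 4; pairs: (0,2), (0,3), (1,4), (2,4)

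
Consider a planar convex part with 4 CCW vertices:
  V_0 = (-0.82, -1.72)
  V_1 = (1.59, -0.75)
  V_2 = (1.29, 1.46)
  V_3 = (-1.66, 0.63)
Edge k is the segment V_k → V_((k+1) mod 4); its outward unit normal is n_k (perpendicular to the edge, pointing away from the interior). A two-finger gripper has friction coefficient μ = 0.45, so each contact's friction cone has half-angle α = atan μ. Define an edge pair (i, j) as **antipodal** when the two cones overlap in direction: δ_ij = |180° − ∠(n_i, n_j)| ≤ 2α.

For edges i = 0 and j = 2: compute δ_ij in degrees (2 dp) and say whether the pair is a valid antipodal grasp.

δ = 6.21°, valid

α = atan 0.45 = 24.23°;  2α = 48.46°
edge 0: e_0 = (+2.41, +0.97);  n_0 = (+0.3734, -0.9277)
edge 2: e_2 = (-2.95, -0.83);  n_2 = (-0.2708, +0.9626)
∠(n_0, n_2) = 173.79°
δ = |180° − 173.79°| = 6.21°
6.21° ≤ 2α = 48.46°  →  valid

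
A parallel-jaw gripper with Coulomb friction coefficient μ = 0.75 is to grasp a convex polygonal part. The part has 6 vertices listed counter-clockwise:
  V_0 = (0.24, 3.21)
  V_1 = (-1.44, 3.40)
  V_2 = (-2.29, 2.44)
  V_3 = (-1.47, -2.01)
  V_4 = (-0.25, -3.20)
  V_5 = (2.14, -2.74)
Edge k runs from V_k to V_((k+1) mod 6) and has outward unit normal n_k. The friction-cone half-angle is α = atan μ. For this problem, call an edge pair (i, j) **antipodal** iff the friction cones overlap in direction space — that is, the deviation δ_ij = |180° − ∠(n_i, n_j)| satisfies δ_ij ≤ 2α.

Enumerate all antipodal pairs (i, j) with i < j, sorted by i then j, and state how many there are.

α = atan 0.75 = 36.87°;  2α = 73.74°
n_0 = (+0.1124, +0.9937)
n_1 = (-0.7487, +0.6629)
n_2 = (-0.9834, -0.1812)
n_3 = (-0.6983, -0.7159)
n_4 = (+0.1890, -0.9820)
n_5 = (+0.9526, +0.3042)
  (0,1): δ = 125.07°  ·
  (0,2): δ = 73.11°  ✓
  (0,3): δ = 37.83°  ✓
  (0,4): δ = 17.35°  ✓
  (0,5): δ = 114.16°  ·
  (1,2): δ = 128.04°  ·
  (1,3): δ = 92.76°  ·
  (1,4): δ = 37.58°  ✓
  (1,5): δ = 59.23°  ✓
  (2,3): δ = 144.73°  ·
  (2,4): δ = 89.55°  ·
  (2,5): δ = 7.27°  ✓
  (3,4): δ = 124.82°  ·
  (3,5): δ = 28.00°  ✓
  (4,5): δ = 83.18°  ·
antipodal pairs: 7

count = 7; pairs: (0,2), (0,3), (0,4), (1,4), (1,5), (2,5), (3,5)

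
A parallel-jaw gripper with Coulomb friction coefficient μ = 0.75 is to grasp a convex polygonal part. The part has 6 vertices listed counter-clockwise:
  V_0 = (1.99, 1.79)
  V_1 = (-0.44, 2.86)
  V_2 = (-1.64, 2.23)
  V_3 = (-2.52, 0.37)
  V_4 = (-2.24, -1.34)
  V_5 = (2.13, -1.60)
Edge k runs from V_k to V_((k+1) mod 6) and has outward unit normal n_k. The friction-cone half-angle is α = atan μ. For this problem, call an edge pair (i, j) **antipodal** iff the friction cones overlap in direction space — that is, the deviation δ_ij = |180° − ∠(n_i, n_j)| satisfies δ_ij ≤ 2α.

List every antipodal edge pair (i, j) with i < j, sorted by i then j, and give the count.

count = 7; pairs: (0,3), (0,4), (1,4), (1,5), (2,4), (2,5), (3,5)

α = atan 0.75 = 36.87°;  2α = 73.74°
n_0 = (+0.4030, +0.9152)
n_1 = (-0.4648, +0.8854)
n_2 = (-0.9039, +0.4277)
n_3 = (-0.9869, -0.1616)
n_4 = (-0.0594, -0.9982)
n_5 = (+0.9991, +0.0413)
  (0,1): δ = 128.54°  ·
  (0,2): δ = 91.55°  ·
  (0,3): δ = 56.94°  ✓
  (0,4): δ = 20.36°  ✓
  (0,5): δ = 116.13°  ·
  (1,2): δ = 143.02°  ·
  (1,3): δ = 108.40°  ·
  (1,4): δ = 31.10°  ✓
  (1,5): δ = 64.67°  ✓
  (2,3): δ = 145.38°  ·
  (2,4): δ = 68.09°  ✓
  (2,5): δ = 27.68°  ✓
  (3,4): δ = 102.70°  ·
  (3,5): δ = 6.93°  ✓
  (4,5): δ = 84.23°  ·
antipodal pairs: 7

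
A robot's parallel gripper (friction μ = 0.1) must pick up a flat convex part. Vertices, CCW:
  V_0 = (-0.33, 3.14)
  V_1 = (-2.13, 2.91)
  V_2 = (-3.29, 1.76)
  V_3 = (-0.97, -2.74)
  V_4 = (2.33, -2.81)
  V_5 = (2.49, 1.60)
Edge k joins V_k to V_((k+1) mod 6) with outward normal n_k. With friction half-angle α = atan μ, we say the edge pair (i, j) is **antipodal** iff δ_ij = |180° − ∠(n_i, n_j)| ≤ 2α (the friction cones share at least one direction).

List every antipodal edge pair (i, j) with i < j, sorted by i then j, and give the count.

α = atan 0.1 = 5.71°;  2α = 11.42°
n_0 = (-0.1267, +0.9919)
n_1 = (-0.7040, +0.7102)
n_2 = (-0.8888, -0.4582)
n_3 = (-0.0212, -0.9998)
n_4 = (+0.9993, -0.0363)
n_5 = (+0.4793, +0.8777)
  (0,1): δ = 142.53°  ·
  (0,2): δ = 70.01°  ·
  (0,3): δ = 8.50°  ✓
  (0,4): δ = 80.64°  ·
  (0,5): δ = 144.08°  ·
  (1,2): δ = 107.48°  ·
  (1,3): δ = 45.97°  ·
  (1,4): δ = 43.17°  ·
  (1,5): δ = 106.61°  ·
  (2,3): δ = 118.49°  ·
  (2,4): δ = 29.35°  ·
  (2,5): δ = 34.09°  ·
  (3,4): δ = 90.86°  ·
  (3,5): δ = 27.42°  ·
  (4,5): δ = 116.56°  ·
antipodal pairs: 1

count = 1; pairs: (0,3)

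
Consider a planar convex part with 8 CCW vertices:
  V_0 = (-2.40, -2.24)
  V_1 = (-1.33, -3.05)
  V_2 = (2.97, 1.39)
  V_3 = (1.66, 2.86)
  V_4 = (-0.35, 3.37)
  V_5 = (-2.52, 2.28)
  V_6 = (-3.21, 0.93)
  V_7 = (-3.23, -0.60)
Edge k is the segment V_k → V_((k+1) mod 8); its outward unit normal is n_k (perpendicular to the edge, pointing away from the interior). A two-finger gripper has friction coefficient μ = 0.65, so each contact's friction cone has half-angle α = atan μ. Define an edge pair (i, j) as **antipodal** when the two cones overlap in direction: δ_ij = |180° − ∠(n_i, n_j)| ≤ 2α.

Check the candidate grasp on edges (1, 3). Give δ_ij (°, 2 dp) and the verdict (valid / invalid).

δ = 60.15°, valid

α = atan 0.65 = 33.02°;  2α = 66.05°
edge 1: e_1 = (+4.30, +4.44);  n_1 = (+0.7183, -0.6957)
edge 3: e_3 = (-2.01, +0.51);  n_3 = (+0.2459, +0.9693)
∠(n_1, n_3) = 119.85°
δ = |180° − 119.85°| = 60.15°
60.15° ≤ 2α = 66.05°  →  valid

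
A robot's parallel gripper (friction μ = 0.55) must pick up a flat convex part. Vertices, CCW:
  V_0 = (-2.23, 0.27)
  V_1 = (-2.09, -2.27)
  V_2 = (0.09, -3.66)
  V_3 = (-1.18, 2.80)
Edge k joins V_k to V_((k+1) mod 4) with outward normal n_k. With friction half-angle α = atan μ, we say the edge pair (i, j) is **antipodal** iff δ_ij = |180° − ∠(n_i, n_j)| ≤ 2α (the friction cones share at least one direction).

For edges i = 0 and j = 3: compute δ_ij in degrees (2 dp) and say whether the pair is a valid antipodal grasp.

δ = 154.31°, invalid

α = atan 0.55 = 28.81°;  2α = 57.62°
edge 0: e_0 = (+0.14, -2.54);  n_0 = (-0.9985, -0.0550)
edge 3: e_3 = (-1.05, -2.53);  n_3 = (-0.9236, +0.3833)
∠(n_0, n_3) = 25.69°
δ = |180° − 25.69°| = 154.31°
154.31° > 2α = 57.62°  →  invalid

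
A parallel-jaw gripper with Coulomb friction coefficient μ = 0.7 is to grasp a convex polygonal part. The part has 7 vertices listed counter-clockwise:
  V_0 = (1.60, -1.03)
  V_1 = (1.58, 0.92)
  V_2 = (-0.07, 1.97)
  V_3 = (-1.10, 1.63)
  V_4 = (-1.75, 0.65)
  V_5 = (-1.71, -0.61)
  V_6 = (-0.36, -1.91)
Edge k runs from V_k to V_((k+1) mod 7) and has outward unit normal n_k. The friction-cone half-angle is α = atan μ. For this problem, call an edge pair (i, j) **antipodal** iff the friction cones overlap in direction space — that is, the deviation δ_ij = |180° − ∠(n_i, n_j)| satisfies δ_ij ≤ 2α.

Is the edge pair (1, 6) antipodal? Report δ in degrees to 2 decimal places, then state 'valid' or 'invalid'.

α = atan 0.7 = 34.99°;  2α = 69.98°
edge 1: e_1 = (-1.65, +1.05);  n_1 = (+0.5369, +0.8437)
edge 6: e_6 = (+1.96, +0.88);  n_6 = (+0.4096, -0.9123)
∠(n_1, n_6) = 123.35°
δ = |180° − 123.35°| = 56.65°
56.65° ≤ 2α = 69.98°  →  valid

δ = 56.65°, valid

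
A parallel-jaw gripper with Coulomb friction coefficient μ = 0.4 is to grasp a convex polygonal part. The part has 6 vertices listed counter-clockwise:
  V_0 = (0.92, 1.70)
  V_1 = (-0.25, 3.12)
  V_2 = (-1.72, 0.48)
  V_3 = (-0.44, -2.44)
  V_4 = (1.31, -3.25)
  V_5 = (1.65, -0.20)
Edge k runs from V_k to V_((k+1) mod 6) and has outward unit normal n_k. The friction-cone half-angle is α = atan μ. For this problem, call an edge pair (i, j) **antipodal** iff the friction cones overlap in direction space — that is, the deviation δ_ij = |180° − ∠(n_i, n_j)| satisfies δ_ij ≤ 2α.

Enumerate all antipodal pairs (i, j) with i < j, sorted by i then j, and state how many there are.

α = atan 0.4 = 21.80°;  2α = 43.60°
n_0 = (+0.7718, +0.6359)
n_1 = (-0.8737, +0.4865)
n_2 = (-0.9159, -0.4015)
n_3 = (-0.4200, -0.9075)
n_4 = (+0.9938, -0.1108)
n_5 = (+0.9335, +0.3586)
  (0,1): δ = 68.60°  ·
  (0,2): δ = 15.82°  ✓
  (0,3): δ = 25.68°  ✓
  (0,4): δ = 134.15°  ·
  (0,5): δ = 161.53°  ·
  (1,2): δ = 127.22°  ·
  (1,3): δ = 85.73°  ·
  (1,4): δ = 22.75°  ✓
  (1,5): δ = 50.13°  ·
  (2,3): δ = 138.51°  ·
  (2,4): δ = 30.03°  ✓
  (2,5): δ = 2.65°  ✓
  (3,4): δ = 71.52°  ·
  (3,5): δ = 44.15°  ·
  (4,5): δ = 152.62°  ·
antipodal pairs: 5

count = 5; pairs: (0,2), (0,3), (1,4), (2,4), (2,5)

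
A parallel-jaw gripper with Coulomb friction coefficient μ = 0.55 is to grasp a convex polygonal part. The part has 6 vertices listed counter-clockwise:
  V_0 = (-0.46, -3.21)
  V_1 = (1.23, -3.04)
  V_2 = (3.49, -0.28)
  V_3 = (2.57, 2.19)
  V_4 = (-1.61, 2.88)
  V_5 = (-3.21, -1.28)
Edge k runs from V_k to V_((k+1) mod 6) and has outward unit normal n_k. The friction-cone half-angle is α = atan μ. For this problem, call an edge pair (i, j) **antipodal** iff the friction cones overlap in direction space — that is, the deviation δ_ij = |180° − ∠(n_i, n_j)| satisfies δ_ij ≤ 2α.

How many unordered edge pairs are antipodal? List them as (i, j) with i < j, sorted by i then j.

count = 5; pairs: (0,3), (1,4), (2,4), (2,5), (3,5)

α = atan 0.55 = 28.81°;  2α = 57.62°
n_0 = (+0.1001, -0.9950)
n_1 = (+0.7737, -0.6335)
n_2 = (+0.9371, +0.3490)
n_3 = (+0.1629, +0.9866)
n_4 = (-0.9333, +0.3590)
n_5 = (-0.5745, -0.8185)
  (0,1): δ = 135.06°  ·
  (0,2): δ = 75.32°  ·
  (0,3): δ = 15.12°  ✓
  (0,4): δ = 63.22°  ·
  (0,5): δ = 139.19°  ·
  (1,2): δ = 120.26°  ·
  (1,3): δ = 60.06°  ·
  (1,4): δ = 18.27°  ✓
  (1,5): δ = 94.25°  ·
  (2,3): δ = 119.80°  ·
  (2,4): δ = 41.47°  ✓
  (2,5): δ = 34.51°  ✓
  (3,4): δ = 101.66°  ·
  (3,5): δ = 25.69°  ✓
  (4,5): δ = 104.02°  ·
antipodal pairs: 5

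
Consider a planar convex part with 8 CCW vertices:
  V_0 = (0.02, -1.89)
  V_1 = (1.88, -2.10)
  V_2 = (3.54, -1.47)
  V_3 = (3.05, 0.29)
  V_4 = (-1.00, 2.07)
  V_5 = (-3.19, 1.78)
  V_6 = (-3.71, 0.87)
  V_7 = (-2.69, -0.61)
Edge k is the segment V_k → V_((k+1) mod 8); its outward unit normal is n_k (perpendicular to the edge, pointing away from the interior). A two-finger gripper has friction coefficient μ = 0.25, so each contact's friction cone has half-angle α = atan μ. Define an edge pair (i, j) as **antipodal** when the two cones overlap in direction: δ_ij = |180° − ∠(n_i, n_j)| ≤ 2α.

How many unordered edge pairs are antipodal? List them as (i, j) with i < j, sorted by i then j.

α = atan 0.25 = 14.04°;  2α = 28.07°
n_0 = (-0.1122, -0.9937)
n_1 = (+0.3548, -0.9349)
n_2 = (+0.9634, +0.2682)
n_3 = (+0.4024, +0.9155)
n_4 = (-0.1313, +0.9913)
n_5 = (-0.8682, +0.4961)
n_6 = (-0.8234, -0.5675)
n_7 = (-0.4271, -0.9042)
  (0,1): δ = 152.78°  ·
  (0,2): δ = 68.00°  ·
  (0,3): δ = 17.28°  ✓
  (0,4): δ = 13.98°  ✓
  (0,5): δ = 66.70°  ·
  (0,6): δ = 131.02°  ·
  (0,7): δ = 161.16°  ·
  (1,2): δ = 95.22°  ·
  (1,3): δ = 44.51°  ·
  (1,4): δ = 13.24°  ✓
  (1,5): δ = 39.47°  ·
  (1,6): δ = 103.79°  ·
  (1,7): δ = 133.93°  ·
  (2,3): δ = 129.28°  ·
  (2,4): δ = 98.01°  ·
  (2,5): δ = 45.30°  ·
  (2,6): δ = 19.02°  ✓
  (2,7): δ = 49.16°  ·
  (3,4): δ = 148.73°  ·
  (3,5): δ = 96.02°  ·
  (3,6): δ = 31.70°  ·
  (3,7): δ = 1.56°  ✓
  (4,5): δ = 127.29°  ·
  (4,6): δ = 62.97°  ·
  (4,7): δ = 32.83°  ·
  (5,6): δ = 115.68°  ·
  (5,7): δ = 85.54°  ·
  (6,7): δ = 149.86°  ·
antipodal pairs: 5

count = 5; pairs: (0,3), (0,4), (1,4), (2,6), (3,7)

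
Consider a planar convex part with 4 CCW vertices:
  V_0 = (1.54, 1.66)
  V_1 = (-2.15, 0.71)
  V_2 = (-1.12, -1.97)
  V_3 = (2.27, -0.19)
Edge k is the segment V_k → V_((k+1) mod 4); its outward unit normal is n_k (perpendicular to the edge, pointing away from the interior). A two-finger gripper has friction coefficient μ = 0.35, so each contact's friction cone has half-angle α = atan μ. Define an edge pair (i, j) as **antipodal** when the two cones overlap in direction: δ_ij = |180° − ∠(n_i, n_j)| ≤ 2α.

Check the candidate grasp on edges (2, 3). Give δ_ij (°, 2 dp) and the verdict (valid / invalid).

α = atan 0.35 = 19.29°;  2α = 38.58°
edge 2: e_2 = (+3.39, +1.78);  n_2 = (+0.4649, -0.8854)
edge 3: e_3 = (-0.73, +1.85);  n_3 = (+0.9302, +0.3671)
∠(n_2, n_3) = 83.83°
δ = |180° − 83.83°| = 96.17°
96.17° > 2α = 38.58°  →  invalid

δ = 96.17°, invalid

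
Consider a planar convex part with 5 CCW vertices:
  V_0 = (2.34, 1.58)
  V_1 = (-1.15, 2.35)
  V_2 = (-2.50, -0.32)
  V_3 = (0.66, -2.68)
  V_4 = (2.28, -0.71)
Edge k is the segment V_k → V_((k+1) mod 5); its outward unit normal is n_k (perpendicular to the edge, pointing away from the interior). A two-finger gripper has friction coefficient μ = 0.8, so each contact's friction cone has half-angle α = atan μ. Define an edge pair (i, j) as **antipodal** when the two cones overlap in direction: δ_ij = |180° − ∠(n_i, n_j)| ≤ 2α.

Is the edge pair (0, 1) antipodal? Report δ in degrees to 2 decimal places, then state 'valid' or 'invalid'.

δ = 104.38°, invalid

α = atan 0.8 = 38.66°;  2α = 77.32°
edge 0: e_0 = (-3.49, +0.77);  n_0 = (+0.2154, +0.9765)
edge 1: e_1 = (-1.35, -2.67);  n_1 = (-0.8924, +0.4512)
∠(n_0, n_1) = 75.62°
δ = |180° − 75.62°| = 104.38°
104.38° > 2α = 77.32°  →  invalid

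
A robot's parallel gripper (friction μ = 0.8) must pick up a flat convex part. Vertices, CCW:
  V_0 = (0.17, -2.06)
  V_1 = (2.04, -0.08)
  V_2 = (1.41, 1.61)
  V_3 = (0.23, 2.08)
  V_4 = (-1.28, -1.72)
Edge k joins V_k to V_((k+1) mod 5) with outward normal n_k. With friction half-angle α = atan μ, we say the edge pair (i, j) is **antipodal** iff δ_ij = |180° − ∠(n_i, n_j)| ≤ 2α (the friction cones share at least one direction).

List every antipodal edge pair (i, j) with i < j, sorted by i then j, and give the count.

α = atan 0.8 = 38.66°;  2α = 77.32°
n_0 = (+0.7270, -0.6866)
n_1 = (+0.9370, +0.3493)
n_2 = (+0.3700, +0.9290)
n_3 = (-0.9293, +0.3693)
n_4 = (-0.2283, -0.9736)
  (0,1): δ = 116.19°  ·
  (0,2): δ = 68.35°  ✓
  (0,3): δ = 21.69°  ✓
  (0,4): δ = 120.17°  ·
  (1,2): δ = 132.16°  ·
  (1,3): δ = 42.12°  ✓
  (1,4): δ = 56.36°  ✓
  (2,3): δ = 89.95°  ·
  (2,4): δ = 8.52°  ✓
  (3,4): δ = 81.53°  ·
antipodal pairs: 5

count = 5; pairs: (0,2), (0,3), (1,3), (1,4), (2,4)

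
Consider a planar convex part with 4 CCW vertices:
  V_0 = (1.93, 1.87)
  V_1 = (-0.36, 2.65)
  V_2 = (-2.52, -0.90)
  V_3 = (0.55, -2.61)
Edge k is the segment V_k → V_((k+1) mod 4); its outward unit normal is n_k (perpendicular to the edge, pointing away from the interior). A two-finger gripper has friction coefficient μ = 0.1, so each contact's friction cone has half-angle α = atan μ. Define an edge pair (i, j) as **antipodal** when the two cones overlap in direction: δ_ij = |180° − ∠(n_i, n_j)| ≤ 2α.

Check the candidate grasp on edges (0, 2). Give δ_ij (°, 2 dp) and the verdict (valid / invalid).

δ = 10.31°, valid

α = atan 0.1 = 5.71°;  2α = 11.42°
edge 0: e_0 = (-2.29, +0.78);  n_0 = (+0.3224, +0.9466)
edge 2: e_2 = (+3.07, -1.71);  n_2 = (-0.4866, -0.8736)
∠(n_0, n_2) = 169.69°
δ = |180° − 169.69°| = 10.31°
10.31° ≤ 2α = 11.42°  →  valid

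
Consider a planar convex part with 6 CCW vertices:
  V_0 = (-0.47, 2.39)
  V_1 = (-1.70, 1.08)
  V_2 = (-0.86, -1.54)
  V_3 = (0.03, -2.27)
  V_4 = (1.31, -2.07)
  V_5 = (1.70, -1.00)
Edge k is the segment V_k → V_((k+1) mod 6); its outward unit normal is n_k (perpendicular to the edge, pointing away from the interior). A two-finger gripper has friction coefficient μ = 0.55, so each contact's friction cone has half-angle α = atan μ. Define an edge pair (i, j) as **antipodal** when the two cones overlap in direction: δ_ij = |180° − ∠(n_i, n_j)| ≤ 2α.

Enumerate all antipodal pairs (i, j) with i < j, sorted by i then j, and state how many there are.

α = atan 0.55 = 28.81°;  2α = 57.62°
n_0 = (-0.7290, +0.6845)
n_1 = (-0.9523, -0.3053)
n_2 = (-0.6342, -0.7732)
n_3 = (+0.1544, -0.9880)
n_4 = (+0.9395, -0.3424)
n_5 = (+0.8422, +0.5391)
  (0,1): δ = 119.03°  ·
  (0,2): δ = 86.16°  ·
  (0,3): δ = 37.92°  ✓
  (0,4): δ = 23.17°  ✓
  (0,5): δ = 75.82°  ·
  (1,2): δ = 147.14°  ·
  (1,3): δ = 98.90°  ·
  (1,4): δ = 37.80°  ✓
  (1,5): δ = 14.85°  ✓
  (2,3): δ = 131.76°  ·
  (2,4): δ = 70.67°  ·
  (2,5): δ = 18.02°  ✓
  (3,4): δ = 118.91°  ·
  (3,5): δ = 66.26°  ·
  (4,5): δ = 127.35°  ·
antipodal pairs: 5

count = 5; pairs: (0,3), (0,4), (1,4), (1,5), (2,5)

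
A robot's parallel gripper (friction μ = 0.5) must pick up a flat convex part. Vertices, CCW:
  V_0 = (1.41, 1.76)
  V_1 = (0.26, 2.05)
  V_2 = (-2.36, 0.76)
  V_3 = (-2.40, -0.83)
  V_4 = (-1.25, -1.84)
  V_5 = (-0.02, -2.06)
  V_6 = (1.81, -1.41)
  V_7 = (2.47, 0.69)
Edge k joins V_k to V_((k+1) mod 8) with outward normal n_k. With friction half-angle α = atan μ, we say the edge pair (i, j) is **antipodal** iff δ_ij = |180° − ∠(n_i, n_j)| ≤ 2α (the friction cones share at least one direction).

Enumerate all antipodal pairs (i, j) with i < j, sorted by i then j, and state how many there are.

α = atan 0.5 = 26.57°;  2α = 53.13°
n_0 = (+0.2445, +0.9696)
n_1 = (-0.4417, +0.8971)
n_2 = (-0.9997, +0.0251)
n_3 = (-0.6599, -0.7514)
n_4 = (-0.1761, -0.9844)
n_5 = (+0.3347, -0.9423)
n_6 = (+0.9540, -0.2998)
n_7 = (+0.7104, +0.7038)
  (0,1): δ = 139.63°  ·
  (0,2): δ = 77.29°  ·
  (0,3): δ = 27.14°  ✓
  (0,4): δ = 4.01°  ✓
  (0,5): δ = 33.71°  ✓
  (0,6): δ = 86.71°  ·
  (0,7): δ = 148.88°  ·
  (1,2): δ = 117.66°  ·
  (1,3): δ = 67.51°  ·
  (1,4): δ = 36.35°  ✓
  (1,5): δ = 6.66°  ✓
  (1,6): δ = 46.34°  ✓
  (1,7): δ = 108.52°  ·
  (2,3): δ = 129.85°  ·
  (2,4): δ = 98.70°  ·
  (2,5): δ = 69.00°  ·
  (2,6): δ = 16.01°  ✓
  (2,7): δ = 46.17°  ✓
  (3,4): δ = 148.85°  ·
  (3,5): δ = 119.15°  ·
  (3,6): δ = 66.16°  ·
  (3,7): δ = 3.98°  ✓
  (4,5): δ = 150.30°  ·
  (4,6): δ = 97.31°  ·
  (4,7): δ = 35.13°  ✓
  (5,6): δ = 127.00°  ·
  (5,7): δ = 64.82°  ·
  (6,7): δ = 117.82°  ·
antipodal pairs: 10

count = 10; pairs: (0,3), (0,4), (0,5), (1,4), (1,5), (1,6), (2,6), (2,7), (3,7), (4,7)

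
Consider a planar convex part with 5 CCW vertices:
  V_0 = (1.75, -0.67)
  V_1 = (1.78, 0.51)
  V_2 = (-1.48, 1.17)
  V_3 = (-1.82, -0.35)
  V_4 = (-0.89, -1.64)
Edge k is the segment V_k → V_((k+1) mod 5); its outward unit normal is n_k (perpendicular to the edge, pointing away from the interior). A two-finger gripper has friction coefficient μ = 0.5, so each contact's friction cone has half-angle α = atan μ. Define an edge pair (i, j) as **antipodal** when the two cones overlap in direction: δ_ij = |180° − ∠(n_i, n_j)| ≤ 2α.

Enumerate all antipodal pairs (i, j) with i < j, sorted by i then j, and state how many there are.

α = atan 0.5 = 26.57°;  2α = 53.13°
n_0 = (+0.9997, -0.0254)
n_1 = (+0.1984, +0.9801)
n_2 = (-0.9759, +0.2183)
n_3 = (-0.8112, -0.5848)
n_4 = (+0.3449, -0.9386)
  (0,1): δ = 99.99°  ·
  (0,2): δ = 11.15°  ✓
  (0,3): δ = 37.25°  ✓
  (0,4): δ = 111.63°  ·
  (1,2): δ = 91.16°  ·
  (1,3): δ = 42.77°  ✓
  (1,4): δ = 31.62°  ✓
  (2,3): δ = 131.60°  ·
  (2,4): δ = 57.22°  ·
  (3,4): δ = 105.61°  ·
antipodal pairs: 4

count = 4; pairs: (0,2), (0,3), (1,3), (1,4)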